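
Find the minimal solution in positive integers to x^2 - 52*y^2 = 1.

First expand sqrt(52) as a continued fraction. With x_i = (sqrt(52) + m_i)/d_i and (m_0, d_0) = (0, 1): a_0 = floor(sqrt(52)) = 7, since 7^2 = 49 <= 52 < 64 = 8^2.
Iterate m_{i+1} = d_i*a_i - m_i, d_{i+1} = (52 - m_{i+1}^2)/d_i, a_{i+1} = floor((a_0 + m_{i+1})/d_{i+1}):
  m_1 = 1*7 - 0 = 7, d_1 = (52 - 7^2)/1 = 3/1 = 3, a_1 = floor((7 + 7)/3) = 4.
  m_2 = 3*4 - 7 = 5, d_2 = (52 - 5^2)/3 = 27/3 = 9, a_2 = floor((7 + 5)/9) = 1.
  m_3 = 9*1 - 5 = 4, d_3 = (52 - 4^2)/9 = 36/9 = 4, a_3 = floor((7 + 4)/4) = 2.
  m_4 = 4*2 - 4 = 4, d_4 = (52 - 4^2)/4 = 36/4 = 9, a_4 = floor((7 + 4)/9) = 1.
  m_5 = 9*1 - 4 = 5, d_5 = (52 - 5^2)/9 = 27/9 = 3, a_5 = floor((7 + 5)/3) = 4.
  m_6 = 3*4 - 5 = 7, d_6 = (52 - 7^2)/3 = 3/3 = 1, a_6 = floor((7 + 7)/1) = 14.
  m_7 = 1*14 - 7 = 7, d_7 = (52 - 7^2)/1 = 3/1 = 3: (m_7, d_7) = (m_1, d_1) = (7, 3), so from here the quotients repeat a_1, ..., a_6; the period length is 6.
So sqrt(52) = [7; (4, 1, 2, 1, 4, 14)] with period length k = 6.
k is even, so the fundamental solution of x^2 - 52y^2 = 1 is (p_{k-1}, q_{k-1}) = (p_5, q_5); compute convergents through index 5.
Convergents (p_i = a_i*p_{i-1} + p_{i-2}, q_i = a_i*q_{i-1} + q_{i-2} with p_{-2}=0, p_{-1}=1, q_{-2}=1, q_{-1}=0):
  i=0: a_0=7, p_0 = 7*1 + 0 = 7, q_0 = 7*0 + 1 = 1.
  i=1: a_1=4, p_1 = 4*7 + 1 = 29, q_1 = 4*1 + 0 = 4.
  i=2: a_2=1, p_2 = 1*29 + 7 = 36, q_2 = 1*4 + 1 = 5.
  i=3: a_3=2, p_3 = 2*36 + 29 = 101, q_3 = 2*5 + 4 = 14.
  i=4: a_4=1, p_4 = 1*101 + 36 = 137, q_4 = 1*14 + 5 = 19.
  i=5: a_5=4, p_5 = 4*137 + 101 = 649, q_5 = 4*19 + 14 = 90.
Check: 649^2 - 52*90^2 = 421201 - 421200 = 1, so (x, y) = (649, 90) solves the equation, and by the theorem it is the least positive solution.

(x, y) = (649, 90)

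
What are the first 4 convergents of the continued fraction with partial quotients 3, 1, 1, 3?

Using the convergent recurrence p_i = a_i*p_{i-1} + p_{i-2}, q_i = a_i*q_{i-1} + q_{i-2} with p_{-2}=0, p_{-1}=1, q_{-2}=1, q_{-1}=0:
  i=0: a_0=3, p_0 = 3*1 + 0 = 3, q_0 = 3*0 + 1 = 1.
  i=1: a_1=1, p_1 = 1*3 + 1 = 4, q_1 = 1*1 + 0 = 1.
  i=2: a_2=1, p_2 = 1*4 + 3 = 7, q_2 = 1*1 + 1 = 2.
  i=3: a_3=3, p_3 = 3*7 + 4 = 25, q_3 = 3*2 + 1 = 7.

3/1, 4/1, 7/2, 25/7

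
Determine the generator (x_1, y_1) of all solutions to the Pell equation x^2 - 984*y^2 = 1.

First expand sqrt(984) as a continued fraction. With x_i = (sqrt(984) + m_i)/d_i and (m_0, d_0) = (0, 1): a_0 = floor(sqrt(984)) = 31, since 31^2 = 961 <= 984 < 1024 = 32^2.
Iterate m_{i+1} = d_i*a_i - m_i, d_{i+1} = (984 - m_{i+1}^2)/d_i, a_{i+1} = floor((a_0 + m_{i+1})/d_{i+1}):
  m_1 = 1*31 - 0 = 31, d_1 = (984 - 31^2)/1 = 23/1 = 23, a_1 = floor((31 + 31)/23) = 2.
  m_2 = 23*2 - 31 = 15, d_2 = (984 - 15^2)/23 = 759/23 = 33, a_2 = floor((31 + 15)/33) = 1.
  m_3 = 33*1 - 15 = 18, d_3 = (984 - 18^2)/33 = 660/33 = 20, a_3 = floor((31 + 18)/20) = 2.
  m_4 = 20*2 - 18 = 22, d_4 = (984 - 22^2)/20 = 500/20 = 25, a_4 = floor((31 + 22)/25) = 2.
  m_5 = 25*2 - 22 = 28, d_5 = (984 - 28^2)/25 = 200/25 = 8, a_5 = floor((31 + 28)/8) = 7.
  m_6 = 8*7 - 28 = 28, d_6 = (984 - 28^2)/8 = 200/8 = 25, a_6 = floor((31 + 28)/25) = 2.
  m_7 = 25*2 - 28 = 22, d_7 = (984 - 22^2)/25 = 500/25 = 20, a_7 = floor((31 + 22)/20) = 2.
  m_8 = 20*2 - 22 = 18, d_8 = (984 - 18^2)/20 = 660/20 = 33, a_8 = floor((31 + 18)/33) = 1.
  m_9 = 33*1 - 18 = 15, d_9 = (984 - 15^2)/33 = 759/33 = 23, a_9 = floor((31 + 15)/23) = 2.
  m_10 = 23*2 - 15 = 31, d_10 = (984 - 31^2)/23 = 23/23 = 1, a_10 = floor((31 + 31)/1) = 62.
  m_11 = 1*62 - 31 = 31, d_11 = (984 - 31^2)/1 = 23/1 = 23: (m_11, d_11) = (m_1, d_1) = (31, 23), so from here the quotients repeat a_1, ..., a_10; the period length is 10.
So sqrt(984) = [31; (2, 1, 2, 2, 7, 2, 2, 1, 2, 62)] with period length k = 10.
k is even, so the fundamental solution of x^2 - 984y^2 = 1 is (p_{k-1}, q_{k-1}) = (p_9, q_9); compute convergents through index 9.
Convergents (p_i = a_i*p_{i-1} + p_{i-2}, q_i = a_i*q_{i-1} + q_{i-2} with p_{-2}=0, p_{-1}=1, q_{-2}=1, q_{-1}=0):
  i=0: a_0=31, p_0 = 31*1 + 0 = 31, q_0 = 31*0 + 1 = 1.
  i=1: a_1=2, p_1 = 2*31 + 1 = 63, q_1 = 2*1 + 0 = 2.
  i=2: a_2=1, p_2 = 1*63 + 31 = 94, q_2 = 1*2 + 1 = 3.
  i=3: a_3=2, p_3 = 2*94 + 63 = 251, q_3 = 2*3 + 2 = 8.
  i=4: a_4=2, p_4 = 2*251 + 94 = 596, q_4 = 2*8 + 3 = 19.
  i=5: a_5=7, p_5 = 7*596 + 251 = 4423, q_5 = 7*19 + 8 = 141.
  i=6: a_6=2, p_6 = 2*4423 + 596 = 9442, q_6 = 2*141 + 19 = 301.
  i=7: a_7=2, p_7 = 2*9442 + 4423 = 23307, q_7 = 2*301 + 141 = 743.
  i=8: a_8=1, p_8 = 1*23307 + 9442 = 32749, q_8 = 1*743 + 301 = 1044.
  i=9: a_9=2, p_9 = 2*32749 + 23307 = 88805, q_9 = 2*1044 + 743 = 2831.
Check: 88805^2 - 984*2831^2 = 7886328025 - 7886328024 = 1, so (x, y) = (88805, 2831) solves the equation, and by the theorem it is the least positive solution.

(x, y) = (88805, 2831)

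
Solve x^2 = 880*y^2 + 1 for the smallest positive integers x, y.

First expand sqrt(880) as a continued fraction. With x_i = (sqrt(880) + m_i)/d_i and (m_0, d_0) = (0, 1): a_0 = floor(sqrt(880)) = 29, since 29^2 = 841 <= 880 < 900 = 30^2.
Iterate m_{i+1} = d_i*a_i - m_i, d_{i+1} = (880 - m_{i+1}^2)/d_i, a_{i+1} = floor((a_0 + m_{i+1})/d_{i+1}):
  m_1 = 1*29 - 0 = 29, d_1 = (880 - 29^2)/1 = 39/1 = 39, a_1 = floor((29 + 29)/39) = 1.
  m_2 = 39*1 - 29 = 10, d_2 = (880 - 10^2)/39 = 780/39 = 20, a_2 = floor((29 + 10)/20) = 1.
  m_3 = 20*1 - 10 = 10, d_3 = (880 - 10^2)/20 = 780/20 = 39, a_3 = floor((29 + 10)/39) = 1.
  m_4 = 39*1 - 10 = 29, d_4 = (880 - 29^2)/39 = 39/39 = 1, a_4 = floor((29 + 29)/1) = 58.
  m_5 = 1*58 - 29 = 29, d_5 = (880 - 29^2)/1 = 39/1 = 39: (m_5, d_5) = (m_1, d_1) = (29, 39), so from here the quotients repeat a_1, ..., a_4; the period length is 4.
So sqrt(880) = [29; (1, 1, 1, 58)] with period length k = 4.
k is even, so the fundamental solution of x^2 - 880y^2 = 1 is (p_{k-1}, q_{k-1}) = (p_3, q_3); compute convergents through index 3.
Convergents (p_i = a_i*p_{i-1} + p_{i-2}, q_i = a_i*q_{i-1} + q_{i-2} with p_{-2}=0, p_{-1}=1, q_{-2}=1, q_{-1}=0):
  i=0: a_0=29, p_0 = 29*1 + 0 = 29, q_0 = 29*0 + 1 = 1.
  i=1: a_1=1, p_1 = 1*29 + 1 = 30, q_1 = 1*1 + 0 = 1.
  i=2: a_2=1, p_2 = 1*30 + 29 = 59, q_2 = 1*1 + 1 = 2.
  i=3: a_3=1, p_3 = 1*59 + 30 = 89, q_3 = 1*2 + 1 = 3.
Check: 89^2 - 880*3^2 = 7921 - 7920 = 1, so (x, y) = (89, 3) solves the equation, and by the theorem it is the least positive solution.

(x, y) = (89, 3)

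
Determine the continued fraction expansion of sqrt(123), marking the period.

Write x_i = (sqrt(123) + m_i)/d_i with (m_0, d_0) = (0, 1). a_0 = floor(sqrt(123)) = 11, since 11^2 = 121 <= 123 < 144 = 12^2.
Iterate m_{i+1} = d_i*a_i - m_i, d_{i+1} = (123 - m_{i+1}^2)/d_i, a_{i+1} = floor((a_0 + m_{i+1})/d_{i+1}):
  m_1 = 1*11 - 0 = 11, d_1 = (123 - 11^2)/1 = 2/1 = 2, a_1 = floor((11 + 11)/2) = 11.
  m_2 = 2*11 - 11 = 11, d_2 = (123 - 11^2)/2 = 2/2 = 1, a_2 = floor((11 + 11)/1) = 22.
  m_3 = 1*22 - 11 = 11, d_3 = (123 - 11^2)/1 = 2/1 = 2: (m_3, d_3) = (m_1, d_1) = (11, 2), so from here the quotients repeat a_1, a_2; the period length is 2.
Hence the expansion of sqrt(123) is a_0 = 11 followed by the repeating block 11, 22 (period 2).

[11; (11, 22)]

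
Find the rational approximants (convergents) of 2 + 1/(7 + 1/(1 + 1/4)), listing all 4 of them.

Using the convergent recurrence p_i = a_i*p_{i-1} + p_{i-2}, q_i = a_i*q_{i-1} + q_{i-2} with p_{-2}=0, p_{-1}=1, q_{-2}=1, q_{-1}=0:
  i=0: a_0=2, p_0 = 2*1 + 0 = 2, q_0 = 2*0 + 1 = 1.
  i=1: a_1=7, p_1 = 7*2 + 1 = 15, q_1 = 7*1 + 0 = 7.
  i=2: a_2=1, p_2 = 1*15 + 2 = 17, q_2 = 1*7 + 1 = 8.
  i=3: a_3=4, p_3 = 4*17 + 15 = 83, q_3 = 4*8 + 7 = 39.

2/1, 15/7, 17/8, 83/39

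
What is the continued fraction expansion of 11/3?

[3; 1, 2]

Run the Euclidean algorithm on 11 and 3; the successive quotients are the partial quotients a_0, a_1, ... (each step inverts the fractional part left over by the previous one):
  11 = 3*3 + 2, so a_0 = 3.
  3 = 1*2 + 1, so a_1 = 1.
  2 = 2*1 + 0, so a_2 = 2.
The remainder reaches 0 after 3 divisions, so the expansion has 3 partial quotients, read off in order.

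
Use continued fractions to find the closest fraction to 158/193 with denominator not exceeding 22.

Expand x = 158/193 as a continued fraction with the Euclidean algorithm:
  158 = 0*193 + 158, so a_0 = 0.
  193 = 1*158 + 35, so a_1 = 1.
  158 = 4*35 + 18, so a_2 = 4.
  35 = 1*18 + 17, so a_3 = 1.
  18 = 1*17 + 1, so a_4 = 1.
  17 = 17*1 + 0, so a_5 = 17.
so x = [0; 1, 4, 1, 1, 17].
Convergents (p_i = a_i*p_{i-1} + p_{i-2}, q_i = a_i*q_{i-1} + q_{i-2} with p_{-2}=0, p_{-1}=1, q_{-2}=1, q_{-1}=0), until the denominator exceeds 22:
  i=0: a_0=0, p_0 = 0*1 + 0 = 0, q_0 = 0*0 + 1 = 1.
  i=1: a_1=1, p_1 = 1*0 + 1 = 1, q_1 = 1*1 + 0 = 1.
  i=2: a_2=4, p_2 = 4*1 + 0 = 4, q_2 = 4*1 + 1 = 5.
  i=3: a_3=1, p_3 = 1*4 + 1 = 5, q_3 = 1*5 + 1 = 6.
  i=4: a_4=1, p_4 = 1*5 + 4 = 9, q_4 = 1*6 + 5 = 11.
  i=5: a_5=17, p_5 = 17*9 + 5 = 158, q_5 = 17*11 + 6 = 193.
q_5 = 193 > 22, so the last convergent with denominator <= 22 is p_4/q_4 = 9/11.
The closest fraction with denominator <= 22 is either p_4/q_4 or the intermediate fraction (k*p_4 + p_3)/(k*q_4 + q_3) with the largest k >= 1 whose denominator stays <= 22; these approach x as k grows, and every other convergent or intermediate fraction in range is farther away.
Largest k: floor((22 - q_3)/q_4) = floor((22 - 6)/11) = 1.
That gives (1*9 + 5)/(1*11 + 6) = 14/17.
Compare the errors: |x - 9/11| = |158*11 - 9*193|/(193*11) = 1/2123, and |x - 14/17| = |158*17 - 14*193|/(193*17) = 16/3281.
Cross-multiplying, 1*3281 = 3281 < 33968 = 16*2123, so 1/2123 is smaller: the convergent 9/11 is closer to x than 14/17.

9/11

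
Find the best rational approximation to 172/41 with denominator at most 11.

Expand x = 172/41 as a continued fraction with the Euclidean algorithm:
  172 = 4*41 + 8, so a_0 = 4.
  41 = 5*8 + 1, so a_1 = 5.
  8 = 8*1 + 0, so a_2 = 8.
so x = [4; 5, 8].
Convergents (p_i = a_i*p_{i-1} + p_{i-2}, q_i = a_i*q_{i-1} + q_{i-2} with p_{-2}=0, p_{-1}=1, q_{-2}=1, q_{-1}=0), until the denominator exceeds 11:
  i=0: a_0=4, p_0 = 4*1 + 0 = 4, q_0 = 4*0 + 1 = 1.
  i=1: a_1=5, p_1 = 5*4 + 1 = 21, q_1 = 5*1 + 0 = 5.
  i=2: a_2=8, p_2 = 8*21 + 4 = 172, q_2 = 8*5 + 1 = 41.
q_2 = 41 > 11, so the last convergent with denominator <= 11 is p_1/q_1 = 21/5.
The closest fraction with denominator <= 11 is either p_1/q_1 or the intermediate fraction (k*p_1 + p_0)/(k*q_1 + q_0) with the largest k >= 1 whose denominator stays <= 11; these approach x as k grows, and every other convergent or intermediate fraction in range is farther away.
Largest k: floor((11 - q_0)/q_1) = floor((11 - 1)/5) = 2.
That gives (2*21 + 4)/(2*5 + 1) = 46/11.
Compare the errors: |x - 21/5| = |172*5 - 21*41|/(41*5) = 1/205, and |x - 46/11| = |172*11 - 46*41|/(41*11) = 6/451.
Cross-multiplying, 1*451 = 451 < 1230 = 6*205, so 1/205 is smaller: the convergent 21/5 is closer to x than 46/11.

21/5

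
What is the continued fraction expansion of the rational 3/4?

Run the Euclidean algorithm on 3 and 4; the successive quotients are the partial quotients a_0, a_1, ... (each step inverts the fractional part left over by the previous one):
  3 = 0*4 + 3, so a_0 = 0.
  4 = 1*3 + 1, so a_1 = 1.
  3 = 3*1 + 0, so a_2 = 3.
The remainder reaches 0 after 3 divisions, so the expansion has 3 partial quotients, read off in order.

[0; 1, 3]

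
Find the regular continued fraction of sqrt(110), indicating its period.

[10; (2, 20)]

Write x_i = (sqrt(110) + m_i)/d_i with (m_0, d_0) = (0, 1). a_0 = floor(sqrt(110)) = 10, since 10^2 = 100 <= 110 < 121 = 11^2.
Iterate m_{i+1} = d_i*a_i - m_i, d_{i+1} = (110 - m_{i+1}^2)/d_i, a_{i+1} = floor((a_0 + m_{i+1})/d_{i+1}):
  m_1 = 1*10 - 0 = 10, d_1 = (110 - 10^2)/1 = 10/1 = 10, a_1 = floor((10 + 10)/10) = 2.
  m_2 = 10*2 - 10 = 10, d_2 = (110 - 10^2)/10 = 10/10 = 1, a_2 = floor((10 + 10)/1) = 20.
  m_3 = 1*20 - 10 = 10, d_3 = (110 - 10^2)/1 = 10/1 = 10: (m_3, d_3) = (m_1, d_1) = (10, 10), so from here the quotients repeat a_1, a_2; the period length is 2.
Hence the expansion of sqrt(110) is a_0 = 10 followed by the repeating block 2, 20 (period 2).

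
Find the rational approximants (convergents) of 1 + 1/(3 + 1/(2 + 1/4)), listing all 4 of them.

Using the convergent recurrence p_i = a_i*p_{i-1} + p_{i-2}, q_i = a_i*q_{i-1} + q_{i-2} with p_{-2}=0, p_{-1}=1, q_{-2}=1, q_{-1}=0:
  i=0: a_0=1, p_0 = 1*1 + 0 = 1, q_0 = 1*0 + 1 = 1.
  i=1: a_1=3, p_1 = 3*1 + 1 = 4, q_1 = 3*1 + 0 = 3.
  i=2: a_2=2, p_2 = 2*4 + 1 = 9, q_2 = 2*3 + 1 = 7.
  i=3: a_3=4, p_3 = 4*9 + 4 = 40, q_3 = 4*7 + 3 = 31.

1/1, 4/3, 9/7, 40/31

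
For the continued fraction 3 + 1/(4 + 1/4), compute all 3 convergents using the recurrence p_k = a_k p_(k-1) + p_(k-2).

Using the convergent recurrence p_i = a_i*p_{i-1} + p_{i-2}, q_i = a_i*q_{i-1} + q_{i-2} with p_{-2}=0, p_{-1}=1, q_{-2}=1, q_{-1}=0:
  i=0: a_0=3, p_0 = 3*1 + 0 = 3, q_0 = 3*0 + 1 = 1.
  i=1: a_1=4, p_1 = 4*3 + 1 = 13, q_1 = 4*1 + 0 = 4.
  i=2: a_2=4, p_2 = 4*13 + 3 = 55, q_2 = 4*4 + 1 = 17.

3/1, 13/4, 55/17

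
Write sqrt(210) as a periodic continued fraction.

Write x_i = (sqrt(210) + m_i)/d_i with (m_0, d_0) = (0, 1). a_0 = floor(sqrt(210)) = 14, since 14^2 = 196 <= 210 < 225 = 15^2.
Iterate m_{i+1} = d_i*a_i - m_i, d_{i+1} = (210 - m_{i+1}^2)/d_i, a_{i+1} = floor((a_0 + m_{i+1})/d_{i+1}):
  m_1 = 1*14 - 0 = 14, d_1 = (210 - 14^2)/1 = 14/1 = 14, a_1 = floor((14 + 14)/14) = 2.
  m_2 = 14*2 - 14 = 14, d_2 = (210 - 14^2)/14 = 14/14 = 1, a_2 = floor((14 + 14)/1) = 28.
  m_3 = 1*28 - 14 = 14, d_3 = (210 - 14^2)/1 = 14/1 = 14: (m_3, d_3) = (m_1, d_1) = (14, 14), so from here the quotients repeat a_1, a_2; the period length is 2.
Hence the expansion of sqrt(210) is a_0 = 14 followed by the repeating block 2, 28 (period 2).

[14; (2, 28)]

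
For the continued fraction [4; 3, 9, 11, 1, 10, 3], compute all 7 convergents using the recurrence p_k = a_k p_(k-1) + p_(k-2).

4/1, 13/3, 121/28, 1344/311, 1465/339, 15994/3701, 49447/11442

Using the convergent recurrence p_i = a_i*p_{i-1} + p_{i-2}, q_i = a_i*q_{i-1} + q_{i-2} with p_{-2}=0, p_{-1}=1, q_{-2}=1, q_{-1}=0:
  i=0: a_0=4, p_0 = 4*1 + 0 = 4, q_0 = 4*0 + 1 = 1.
  i=1: a_1=3, p_1 = 3*4 + 1 = 13, q_1 = 3*1 + 0 = 3.
  i=2: a_2=9, p_2 = 9*13 + 4 = 121, q_2 = 9*3 + 1 = 28.
  i=3: a_3=11, p_3 = 11*121 + 13 = 1344, q_3 = 11*28 + 3 = 311.
  i=4: a_4=1, p_4 = 1*1344 + 121 = 1465, q_4 = 1*311 + 28 = 339.
  i=5: a_5=10, p_5 = 10*1465 + 1344 = 15994, q_5 = 10*339 + 311 = 3701.
  i=6: a_6=3, p_6 = 3*15994 + 1465 = 49447, q_6 = 3*3701 + 339 = 11442.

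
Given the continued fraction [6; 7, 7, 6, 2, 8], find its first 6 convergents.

Using the convergent recurrence p_i = a_i*p_{i-1} + p_{i-2}, q_i = a_i*q_{i-1} + q_{i-2} with p_{-2}=0, p_{-1}=1, q_{-2}=1, q_{-1}=0:
  i=0: a_0=6, p_0 = 6*1 + 0 = 6, q_0 = 6*0 + 1 = 1.
  i=1: a_1=7, p_1 = 7*6 + 1 = 43, q_1 = 7*1 + 0 = 7.
  i=2: a_2=7, p_2 = 7*43 + 6 = 307, q_2 = 7*7 + 1 = 50.
  i=3: a_3=6, p_3 = 6*307 + 43 = 1885, q_3 = 6*50 + 7 = 307.
  i=4: a_4=2, p_4 = 2*1885 + 307 = 4077, q_4 = 2*307 + 50 = 664.
  i=5: a_5=8, p_5 = 8*4077 + 1885 = 34501, q_5 = 8*664 + 307 = 5619.

6/1, 43/7, 307/50, 1885/307, 4077/664, 34501/5619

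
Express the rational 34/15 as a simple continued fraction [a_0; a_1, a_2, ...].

[2; 3, 1, 3]

Run the Euclidean algorithm on 34 and 15; the successive quotients are the partial quotients a_0, a_1, ... (each step inverts the fractional part left over by the previous one):
  34 = 2*15 + 4, so a_0 = 2.
  15 = 3*4 + 3, so a_1 = 3.
  4 = 1*3 + 1, so a_2 = 1.
  3 = 3*1 + 0, so a_3 = 3.
The remainder reaches 0 after 4 divisions, so the expansion has 4 partial quotients, read off in order.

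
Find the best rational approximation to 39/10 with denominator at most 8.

Expand x = 39/10 as a continued fraction with the Euclidean algorithm:
  39 = 3*10 + 9, so a_0 = 3.
  10 = 1*9 + 1, so a_1 = 1.
  9 = 9*1 + 0, so a_2 = 9.
so x = [3; 1, 9].
Convergents (p_i = a_i*p_{i-1} + p_{i-2}, q_i = a_i*q_{i-1} + q_{i-2} with p_{-2}=0, p_{-1}=1, q_{-2}=1, q_{-1}=0), until the denominator exceeds 8:
  i=0: a_0=3, p_0 = 3*1 + 0 = 3, q_0 = 3*0 + 1 = 1.
  i=1: a_1=1, p_1 = 1*3 + 1 = 4, q_1 = 1*1 + 0 = 1.
  i=2: a_2=9, p_2 = 9*4 + 3 = 39, q_2 = 9*1 + 1 = 10.
q_2 = 10 > 8, so the last convergent with denominator <= 8 is p_1/q_1 = 4/1.
The closest fraction with denominator <= 8 is either p_1/q_1 or the intermediate fraction (k*p_1 + p_0)/(k*q_1 + q_0) with the largest k >= 1 whose denominator stays <= 8; these approach x as k grows, and every other convergent or intermediate fraction in range is farther away.
Largest k: floor((8 - q_0)/q_1) = floor((8 - 1)/1) = 7.
That gives (7*4 + 3)/(7*1 + 1) = 31/8.
Compare the errors: |x - 4/1| = |39*1 - 4*10|/(10*1) = 1/10, and |x - 31/8| = |39*8 - 31*10|/(10*8) = 2/80.
Cross-multiplying, 2*10 = 20 < 80 = 1*80, so 2/80 is smaller: the intermediate fraction 31/8 is closer to x than 4/1.

31/8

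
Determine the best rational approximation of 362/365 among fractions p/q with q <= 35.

Expand x = 362/365 as a continued fraction with the Euclidean algorithm:
  362 = 0*365 + 362, so a_0 = 0.
  365 = 1*362 + 3, so a_1 = 1.
  362 = 120*3 + 2, so a_2 = 120.
  3 = 1*2 + 1, so a_3 = 1.
  2 = 2*1 + 0, so a_4 = 2.
so x = [0; 1, 120, 1, 2].
Convergents (p_i = a_i*p_{i-1} + p_{i-2}, q_i = a_i*q_{i-1} + q_{i-2} with p_{-2}=0, p_{-1}=1, q_{-2}=1, q_{-1}=0), until the denominator exceeds 35:
  i=0: a_0=0, p_0 = 0*1 + 0 = 0, q_0 = 0*0 + 1 = 1.
  i=1: a_1=1, p_1 = 1*0 + 1 = 1, q_1 = 1*1 + 0 = 1.
  i=2: a_2=120, p_2 = 120*1 + 0 = 120, q_2 = 120*1 + 1 = 121.
q_2 = 121 > 35, so the last convergent with denominator <= 35 is p_1/q_1 = 1/1.
The closest fraction with denominator <= 35 is either p_1/q_1 or the intermediate fraction (k*p_1 + p_0)/(k*q_1 + q_0) with the largest k >= 1 whose denominator stays <= 35; these approach x as k grows, and every other convergent or intermediate fraction in range is farther away.
Largest k: floor((35 - q_0)/q_1) = floor((35 - 1)/1) = 34.
That gives (34*1 + 0)/(34*1 + 1) = 34/35.
Compare the errors: |x - 1/1| = |362*1 - 1*365|/(365*1) = 3/365, and |x - 34/35| = |362*35 - 34*365|/(365*35) = 260/12775.
Cross-multiplying, 3*12775 = 38325 < 94900 = 260*365, so 3/365 is smaller: the convergent 1/1 is closer to x than 34/35.

1/1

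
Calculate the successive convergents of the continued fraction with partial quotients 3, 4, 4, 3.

3/1, 13/4, 55/17, 178/55

Using the convergent recurrence p_i = a_i*p_{i-1} + p_{i-2}, q_i = a_i*q_{i-1} + q_{i-2} with p_{-2}=0, p_{-1}=1, q_{-2}=1, q_{-1}=0:
  i=0: a_0=3, p_0 = 3*1 + 0 = 3, q_0 = 3*0 + 1 = 1.
  i=1: a_1=4, p_1 = 4*3 + 1 = 13, q_1 = 4*1 + 0 = 4.
  i=2: a_2=4, p_2 = 4*13 + 3 = 55, q_2 = 4*4 + 1 = 17.
  i=3: a_3=3, p_3 = 3*55 + 13 = 178, q_3 = 3*17 + 4 = 55.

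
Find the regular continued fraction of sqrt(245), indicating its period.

[15; (1, 1, 1, 7, 6, 7, 1, 1, 1, 30)]

Write x_i = (sqrt(245) + m_i)/d_i with (m_0, d_0) = (0, 1). a_0 = floor(sqrt(245)) = 15, since 15^2 = 225 <= 245 < 256 = 16^2.
Iterate m_{i+1} = d_i*a_i - m_i, d_{i+1} = (245 - m_{i+1}^2)/d_i, a_{i+1} = floor((a_0 + m_{i+1})/d_{i+1}):
  m_1 = 1*15 - 0 = 15, d_1 = (245 - 15^2)/1 = 20/1 = 20, a_1 = floor((15 + 15)/20) = 1.
  m_2 = 20*1 - 15 = 5, d_2 = (245 - 5^2)/20 = 220/20 = 11, a_2 = floor((15 + 5)/11) = 1.
  m_3 = 11*1 - 5 = 6, d_3 = (245 - 6^2)/11 = 209/11 = 19, a_3 = floor((15 + 6)/19) = 1.
  m_4 = 19*1 - 6 = 13, d_4 = (245 - 13^2)/19 = 76/19 = 4, a_4 = floor((15 + 13)/4) = 7.
  m_5 = 4*7 - 13 = 15, d_5 = (245 - 15^2)/4 = 20/4 = 5, a_5 = floor((15 + 15)/5) = 6.
  m_6 = 5*6 - 15 = 15, d_6 = (245 - 15^2)/5 = 20/5 = 4, a_6 = floor((15 + 15)/4) = 7.
  m_7 = 4*7 - 15 = 13, d_7 = (245 - 13^2)/4 = 76/4 = 19, a_7 = floor((15 + 13)/19) = 1.
  m_8 = 19*1 - 13 = 6, d_8 = (245 - 6^2)/19 = 209/19 = 11, a_8 = floor((15 + 6)/11) = 1.
  m_9 = 11*1 - 6 = 5, d_9 = (245 - 5^2)/11 = 220/11 = 20, a_9 = floor((15 + 5)/20) = 1.
  m_10 = 20*1 - 5 = 15, d_10 = (245 - 15^2)/20 = 20/20 = 1, a_10 = floor((15 + 15)/1) = 30.
  m_11 = 1*30 - 15 = 15, d_11 = (245 - 15^2)/1 = 20/1 = 20: (m_11, d_11) = (m_1, d_1) = (15, 20), so from here the quotients repeat a_1, ..., a_10; the period length is 10.
Hence the expansion of sqrt(245) is a_0 = 15 followed by the repeating block 1, 1, 1, 7, 6, 7, 1, 1, 1, 30 (period 10).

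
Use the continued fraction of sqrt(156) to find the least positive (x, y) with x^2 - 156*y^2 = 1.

First expand sqrt(156) as a continued fraction. With x_i = (sqrt(156) + m_i)/d_i and (m_0, d_0) = (0, 1): a_0 = floor(sqrt(156)) = 12, since 12^2 = 144 <= 156 < 169 = 13^2.
Iterate m_{i+1} = d_i*a_i - m_i, d_{i+1} = (156 - m_{i+1}^2)/d_i, a_{i+1} = floor((a_0 + m_{i+1})/d_{i+1}):
  m_1 = 1*12 - 0 = 12, d_1 = (156 - 12^2)/1 = 12/1 = 12, a_1 = floor((12 + 12)/12) = 2.
  m_2 = 12*2 - 12 = 12, d_2 = (156 - 12^2)/12 = 12/12 = 1, a_2 = floor((12 + 12)/1) = 24.
  m_3 = 1*24 - 12 = 12, d_3 = (156 - 12^2)/1 = 12/1 = 12: (m_3, d_3) = (m_1, d_1) = (12, 12), so from here the quotients repeat a_1, a_2; the period length is 2.
So sqrt(156) = [12; (2, 24)] with period length k = 2.
k is even, so the fundamental solution of x^2 - 156y^2 = 1 is (p_{k-1}, q_{k-1}) = (p_1, q_1); compute convergents through index 1.
Convergents (p_i = a_i*p_{i-1} + p_{i-2}, q_i = a_i*q_{i-1} + q_{i-2} with p_{-2}=0, p_{-1}=1, q_{-2}=1, q_{-1}=0):
  i=0: a_0=12, p_0 = 12*1 + 0 = 12, q_0 = 12*0 + 1 = 1.
  i=1: a_1=2, p_1 = 2*12 + 1 = 25, q_1 = 2*1 + 0 = 2.
Check: 25^2 - 156*2^2 = 625 - 624 = 1, so (x, y) = (25, 2) solves the equation, and by the theorem it is the least positive solution.

(x, y) = (25, 2)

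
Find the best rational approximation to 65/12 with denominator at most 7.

38/7

Expand x = 65/12 as a continued fraction with the Euclidean algorithm:
  65 = 5*12 + 5, so a_0 = 5.
  12 = 2*5 + 2, so a_1 = 2.
  5 = 2*2 + 1, so a_2 = 2.
  2 = 2*1 + 0, so a_3 = 2.
so x = [5; 2, 2, 2].
Convergents (p_i = a_i*p_{i-1} + p_{i-2}, q_i = a_i*q_{i-1} + q_{i-2} with p_{-2}=0, p_{-1}=1, q_{-2}=1, q_{-1}=0), until the denominator exceeds 7:
  i=0: a_0=5, p_0 = 5*1 + 0 = 5, q_0 = 5*0 + 1 = 1.
  i=1: a_1=2, p_1 = 2*5 + 1 = 11, q_1 = 2*1 + 0 = 2.
  i=2: a_2=2, p_2 = 2*11 + 5 = 27, q_2 = 2*2 + 1 = 5.
  i=3: a_3=2, p_3 = 2*27 + 11 = 65, q_3 = 2*5 + 2 = 12.
q_3 = 12 > 7, so the last convergent with denominator <= 7 is p_2/q_2 = 27/5.
The closest fraction with denominator <= 7 is either p_2/q_2 or the intermediate fraction (k*p_2 + p_1)/(k*q_2 + q_1) with the largest k >= 1 whose denominator stays <= 7; these approach x as k grows, and every other convergent or intermediate fraction in range is farther away.
Largest k: floor((7 - q_1)/q_2) = floor((7 - 2)/5) = 1.
That gives (1*27 + 11)/(1*5 + 2) = 38/7.
Compare the errors: |x - 27/5| = |65*5 - 27*12|/(12*5) = 1/60, and |x - 38/7| = |65*7 - 38*12|/(12*7) = 1/84.
Cross-multiplying, 1*60 = 60 < 84 = 1*84, so 1/84 is smaller: the intermediate fraction 38/7 is closer to x than 27/5.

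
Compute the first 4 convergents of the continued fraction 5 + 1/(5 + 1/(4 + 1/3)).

Using the convergent recurrence p_i = a_i*p_{i-1} + p_{i-2}, q_i = a_i*q_{i-1} + q_{i-2} with p_{-2}=0, p_{-1}=1, q_{-2}=1, q_{-1}=0:
  i=0: a_0=5, p_0 = 5*1 + 0 = 5, q_0 = 5*0 + 1 = 1.
  i=1: a_1=5, p_1 = 5*5 + 1 = 26, q_1 = 5*1 + 0 = 5.
  i=2: a_2=4, p_2 = 4*26 + 5 = 109, q_2 = 4*5 + 1 = 21.
  i=3: a_3=3, p_3 = 3*109 + 26 = 353, q_3 = 3*21 + 5 = 68.

5/1, 26/5, 109/21, 353/68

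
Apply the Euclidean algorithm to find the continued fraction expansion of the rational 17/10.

[1; 1, 2, 3]

Run the Euclidean algorithm on 17 and 10; the successive quotients are the partial quotients a_0, a_1, ... (each step inverts the fractional part left over by the previous one):
  17 = 1*10 + 7, so a_0 = 1.
  10 = 1*7 + 3, so a_1 = 1.
  7 = 2*3 + 1, so a_2 = 2.
  3 = 3*1 + 0, so a_3 = 3.
The remainder reaches 0 after 4 divisions, so the expansion has 4 partial quotients, read off in order.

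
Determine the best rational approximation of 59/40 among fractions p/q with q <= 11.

16/11

Expand x = 59/40 as a continued fraction with the Euclidean algorithm:
  59 = 1*40 + 19, so a_0 = 1.
  40 = 2*19 + 2, so a_1 = 2.
  19 = 9*2 + 1, so a_2 = 9.
  2 = 2*1 + 0, so a_3 = 2.
so x = [1; 2, 9, 2].
Convergents (p_i = a_i*p_{i-1} + p_{i-2}, q_i = a_i*q_{i-1} + q_{i-2} with p_{-2}=0, p_{-1}=1, q_{-2}=1, q_{-1}=0), until the denominator exceeds 11:
  i=0: a_0=1, p_0 = 1*1 + 0 = 1, q_0 = 1*0 + 1 = 1.
  i=1: a_1=2, p_1 = 2*1 + 1 = 3, q_1 = 2*1 + 0 = 2.
  i=2: a_2=9, p_2 = 9*3 + 1 = 28, q_2 = 9*2 + 1 = 19.
q_2 = 19 > 11, so the last convergent with denominator <= 11 is p_1/q_1 = 3/2.
The closest fraction with denominator <= 11 is either p_1/q_1 or the intermediate fraction (k*p_1 + p_0)/(k*q_1 + q_0) with the largest k >= 1 whose denominator stays <= 11; these approach x as k grows, and every other convergent or intermediate fraction in range is farther away.
Largest k: floor((11 - q_0)/q_1) = floor((11 - 1)/2) = 5.
That gives (5*3 + 1)/(5*2 + 1) = 16/11.
Compare the errors: |x - 3/2| = |59*2 - 3*40|/(40*2) = 2/80, and |x - 16/11| = |59*11 - 16*40|/(40*11) = 9/440.
Cross-multiplying, 9*80 = 720 < 880 = 2*440, so 9/440 is smaller: the intermediate fraction 16/11 is closer to x than 3/2.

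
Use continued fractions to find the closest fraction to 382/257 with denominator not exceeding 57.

55/37

Expand x = 382/257 as a continued fraction with the Euclidean algorithm:
  382 = 1*257 + 125, so a_0 = 1.
  257 = 2*125 + 7, so a_1 = 2.
  125 = 17*7 + 6, so a_2 = 17.
  7 = 1*6 + 1, so a_3 = 1.
  6 = 6*1 + 0, so a_4 = 6.
so x = [1; 2, 17, 1, 6].
Convergents (p_i = a_i*p_{i-1} + p_{i-2}, q_i = a_i*q_{i-1} + q_{i-2} with p_{-2}=0, p_{-1}=1, q_{-2}=1, q_{-1}=0), until the denominator exceeds 57:
  i=0: a_0=1, p_0 = 1*1 + 0 = 1, q_0 = 1*0 + 1 = 1.
  i=1: a_1=2, p_1 = 2*1 + 1 = 3, q_1 = 2*1 + 0 = 2.
  i=2: a_2=17, p_2 = 17*3 + 1 = 52, q_2 = 17*2 + 1 = 35.
  i=3: a_3=1, p_3 = 1*52 + 3 = 55, q_3 = 1*35 + 2 = 37.
  i=4: a_4=6, p_4 = 6*55 + 52 = 382, q_4 = 6*37 + 35 = 257.
q_4 = 257 > 57, so the last convergent with denominator <= 57 is p_3/q_3 = 55/37.
The closest fraction with denominator <= 57 is either p_3/q_3 or the intermediate fraction (k*p_3 + p_2)/(k*q_3 + q_2) with the largest k >= 1 whose denominator stays <= 57; these approach x as k grows, and every other convergent or intermediate fraction in range is farther away.
Largest k: floor((57 - q_2)/q_3) = floor((57 - 35)/37) = 0.
Since k = 0, no intermediate fraction beyond p_3/q_3 has denominator <= 57, so the convergent 55/37 is the closest (its error is |382*37 - 55*257|/(257*37) = 1/9509).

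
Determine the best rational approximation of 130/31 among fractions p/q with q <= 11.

Expand x = 130/31 as a continued fraction with the Euclidean algorithm:
  130 = 4*31 + 6, so a_0 = 4.
  31 = 5*6 + 1, so a_1 = 5.
  6 = 6*1 + 0, so a_2 = 6.
so x = [4; 5, 6].
Convergents (p_i = a_i*p_{i-1} + p_{i-2}, q_i = a_i*q_{i-1} + q_{i-2} with p_{-2}=0, p_{-1}=1, q_{-2}=1, q_{-1}=0), until the denominator exceeds 11:
  i=0: a_0=4, p_0 = 4*1 + 0 = 4, q_0 = 4*0 + 1 = 1.
  i=1: a_1=5, p_1 = 5*4 + 1 = 21, q_1 = 5*1 + 0 = 5.
  i=2: a_2=6, p_2 = 6*21 + 4 = 130, q_2 = 6*5 + 1 = 31.
q_2 = 31 > 11, so the last convergent with denominator <= 11 is p_1/q_1 = 21/5.
The closest fraction with denominator <= 11 is either p_1/q_1 or the intermediate fraction (k*p_1 + p_0)/(k*q_1 + q_0) with the largest k >= 1 whose denominator stays <= 11; these approach x as k grows, and every other convergent or intermediate fraction in range is farther away.
Largest k: floor((11 - q_0)/q_1) = floor((11 - 1)/5) = 2.
That gives (2*21 + 4)/(2*5 + 1) = 46/11.
Compare the errors: |x - 21/5| = |130*5 - 21*31|/(31*5) = 1/155, and |x - 46/11| = |130*11 - 46*31|/(31*11) = 4/341.
Cross-multiplying, 1*341 = 341 < 620 = 4*155, so 1/155 is smaller: the convergent 21/5 is closer to x than 46/11.

21/5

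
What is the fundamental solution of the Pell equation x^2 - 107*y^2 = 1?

(x, y) = (962, 93)

First expand sqrt(107) as a continued fraction. With x_i = (sqrt(107) + m_i)/d_i and (m_0, d_0) = (0, 1): a_0 = floor(sqrt(107)) = 10, since 10^2 = 100 <= 107 < 121 = 11^2.
Iterate m_{i+1} = d_i*a_i - m_i, d_{i+1} = (107 - m_{i+1}^2)/d_i, a_{i+1} = floor((a_0 + m_{i+1})/d_{i+1}):
  m_1 = 1*10 - 0 = 10, d_1 = (107 - 10^2)/1 = 7/1 = 7, a_1 = floor((10 + 10)/7) = 2.
  m_2 = 7*2 - 10 = 4, d_2 = (107 - 4^2)/7 = 91/7 = 13, a_2 = floor((10 + 4)/13) = 1.
  m_3 = 13*1 - 4 = 9, d_3 = (107 - 9^2)/13 = 26/13 = 2, a_3 = floor((10 + 9)/2) = 9.
  m_4 = 2*9 - 9 = 9, d_4 = (107 - 9^2)/2 = 26/2 = 13, a_4 = floor((10 + 9)/13) = 1.
  m_5 = 13*1 - 9 = 4, d_5 = (107 - 4^2)/13 = 91/13 = 7, a_5 = floor((10 + 4)/7) = 2.
  m_6 = 7*2 - 4 = 10, d_6 = (107 - 10^2)/7 = 7/7 = 1, a_6 = floor((10 + 10)/1) = 20.
  m_7 = 1*20 - 10 = 10, d_7 = (107 - 10^2)/1 = 7/1 = 7: (m_7, d_7) = (m_1, d_1) = (10, 7), so from here the quotients repeat a_1, ..., a_6; the period length is 6.
So sqrt(107) = [10; (2, 1, 9, 1, 2, 20)] with period length k = 6.
k is even, so the fundamental solution of x^2 - 107y^2 = 1 is (p_{k-1}, q_{k-1}) = (p_5, q_5); compute convergents through index 5.
Convergents (p_i = a_i*p_{i-1} + p_{i-2}, q_i = a_i*q_{i-1} + q_{i-2} with p_{-2}=0, p_{-1}=1, q_{-2}=1, q_{-1}=0):
  i=0: a_0=10, p_0 = 10*1 + 0 = 10, q_0 = 10*0 + 1 = 1.
  i=1: a_1=2, p_1 = 2*10 + 1 = 21, q_1 = 2*1 + 0 = 2.
  i=2: a_2=1, p_2 = 1*21 + 10 = 31, q_2 = 1*2 + 1 = 3.
  i=3: a_3=9, p_3 = 9*31 + 21 = 300, q_3 = 9*3 + 2 = 29.
  i=4: a_4=1, p_4 = 1*300 + 31 = 331, q_4 = 1*29 + 3 = 32.
  i=5: a_5=2, p_5 = 2*331 + 300 = 962, q_5 = 2*32 + 29 = 93.
Check: 962^2 - 107*93^2 = 925444 - 925443 = 1, so (x, y) = (962, 93) solves the equation, and by the theorem it is the least positive solution.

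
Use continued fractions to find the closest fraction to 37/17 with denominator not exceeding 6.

Expand x = 37/17 as a continued fraction with the Euclidean algorithm:
  37 = 2*17 + 3, so a_0 = 2.
  17 = 5*3 + 2, so a_1 = 5.
  3 = 1*2 + 1, so a_2 = 1.
  2 = 2*1 + 0, so a_3 = 2.
so x = [2; 5, 1, 2].
Convergents (p_i = a_i*p_{i-1} + p_{i-2}, q_i = a_i*q_{i-1} + q_{i-2} with p_{-2}=0, p_{-1}=1, q_{-2}=1, q_{-1}=0), until the denominator exceeds 6:
  i=0: a_0=2, p_0 = 2*1 + 0 = 2, q_0 = 2*0 + 1 = 1.
  i=1: a_1=5, p_1 = 5*2 + 1 = 11, q_1 = 5*1 + 0 = 5.
  i=2: a_2=1, p_2 = 1*11 + 2 = 13, q_2 = 1*5 + 1 = 6.
  i=3: a_3=2, p_3 = 2*13 + 11 = 37, q_3 = 2*6 + 5 = 17.
q_3 = 17 > 6, so the last convergent with denominator <= 6 is p_2/q_2 = 13/6.
The closest fraction with denominator <= 6 is either p_2/q_2 or the intermediate fraction (k*p_2 + p_1)/(k*q_2 + q_1) with the largest k >= 1 whose denominator stays <= 6; these approach x as k grows, and every other convergent or intermediate fraction in range is farther away.
Largest k: floor((6 - q_1)/q_2) = floor((6 - 5)/6) = 0.
Since k = 0, no intermediate fraction beyond p_2/q_2 has denominator <= 6, so the convergent 13/6 is the closest (its error is |37*6 - 13*17|/(17*6) = 1/102).

13/6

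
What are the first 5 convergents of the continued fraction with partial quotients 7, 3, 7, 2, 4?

Using the convergent recurrence p_i = a_i*p_{i-1} + p_{i-2}, q_i = a_i*q_{i-1} + q_{i-2} with p_{-2}=0, p_{-1}=1, q_{-2}=1, q_{-1}=0:
  i=0: a_0=7, p_0 = 7*1 + 0 = 7, q_0 = 7*0 + 1 = 1.
  i=1: a_1=3, p_1 = 3*7 + 1 = 22, q_1 = 3*1 + 0 = 3.
  i=2: a_2=7, p_2 = 7*22 + 7 = 161, q_2 = 7*3 + 1 = 22.
  i=3: a_3=2, p_3 = 2*161 + 22 = 344, q_3 = 2*22 + 3 = 47.
  i=4: a_4=4, p_4 = 4*344 + 161 = 1537, q_4 = 4*47 + 22 = 210.

7/1, 22/3, 161/22, 344/47, 1537/210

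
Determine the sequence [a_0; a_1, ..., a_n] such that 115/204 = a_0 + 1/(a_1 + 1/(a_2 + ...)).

Run the Euclidean algorithm on 115 and 204; the successive quotients are the partial quotients a_0, a_1, ... (each step inverts the fractional part left over by the previous one):
  115 = 0*204 + 115, so a_0 = 0.
  204 = 1*115 + 89, so a_1 = 1.
  115 = 1*89 + 26, so a_2 = 1.
  89 = 3*26 + 11, so a_3 = 3.
  26 = 2*11 + 4, so a_4 = 2.
  11 = 2*4 + 3, so a_5 = 2.
  4 = 1*3 + 1, so a_6 = 1.
  3 = 3*1 + 0, so a_7 = 3.
The remainder reaches 0 after 8 divisions, so the expansion has 8 partial quotients, read off in order.

[0; 1, 1, 3, 2, 2, 1, 3]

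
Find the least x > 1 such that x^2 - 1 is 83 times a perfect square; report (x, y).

(x, y) = (82, 9)

First expand sqrt(83) as a continued fraction. With x_i = (sqrt(83) + m_i)/d_i and (m_0, d_0) = (0, 1): a_0 = floor(sqrt(83)) = 9, since 9^2 = 81 <= 83 < 100 = 10^2.
Iterate m_{i+1} = d_i*a_i - m_i, d_{i+1} = (83 - m_{i+1}^2)/d_i, a_{i+1} = floor((a_0 + m_{i+1})/d_{i+1}):
  m_1 = 1*9 - 0 = 9, d_1 = (83 - 9^2)/1 = 2/1 = 2, a_1 = floor((9 + 9)/2) = 9.
  m_2 = 2*9 - 9 = 9, d_2 = (83 - 9^2)/2 = 2/2 = 1, a_2 = floor((9 + 9)/1) = 18.
  m_3 = 1*18 - 9 = 9, d_3 = (83 - 9^2)/1 = 2/1 = 2: (m_3, d_3) = (m_1, d_1) = (9, 2), so from here the quotients repeat a_1, a_2; the period length is 2.
So sqrt(83) = [9; (9, 18)] with period length k = 2.
k is even, so the fundamental solution of x^2 - 83y^2 = 1 is (p_{k-1}, q_{k-1}) = (p_1, q_1); compute convergents through index 1.
Convergents (p_i = a_i*p_{i-1} + p_{i-2}, q_i = a_i*q_{i-1} + q_{i-2} with p_{-2}=0, p_{-1}=1, q_{-2}=1, q_{-1}=0):
  i=0: a_0=9, p_0 = 9*1 + 0 = 9, q_0 = 9*0 + 1 = 1.
  i=1: a_1=9, p_1 = 9*9 + 1 = 82, q_1 = 9*1 + 0 = 9.
Check: 82^2 - 83*9^2 = 6724 - 6723 = 1, so (x, y) = (82, 9) solves the equation, and by the theorem it is the least positive solution.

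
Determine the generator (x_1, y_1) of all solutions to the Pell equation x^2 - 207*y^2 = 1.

(x, y) = (1151, 80)

First expand sqrt(207) as a continued fraction. With x_i = (sqrt(207) + m_i)/d_i and (m_0, d_0) = (0, 1): a_0 = floor(sqrt(207)) = 14, since 14^2 = 196 <= 207 < 225 = 15^2.
Iterate m_{i+1} = d_i*a_i - m_i, d_{i+1} = (207 - m_{i+1}^2)/d_i, a_{i+1} = floor((a_0 + m_{i+1})/d_{i+1}):
  m_1 = 1*14 - 0 = 14, d_1 = (207 - 14^2)/1 = 11/1 = 11, a_1 = floor((14 + 14)/11) = 2.
  m_2 = 11*2 - 14 = 8, d_2 = (207 - 8^2)/11 = 143/11 = 13, a_2 = floor((14 + 8)/13) = 1.
  m_3 = 13*1 - 8 = 5, d_3 = (207 - 5^2)/13 = 182/13 = 14, a_3 = floor((14 + 5)/14) = 1.
  m_4 = 14*1 - 5 = 9, d_4 = (207 - 9^2)/14 = 126/14 = 9, a_4 = floor((14 + 9)/9) = 2.
  m_5 = 9*2 - 9 = 9, d_5 = (207 - 9^2)/9 = 126/9 = 14, a_5 = floor((14 + 9)/14) = 1.
  m_6 = 14*1 - 9 = 5, d_6 = (207 - 5^2)/14 = 182/14 = 13, a_6 = floor((14 + 5)/13) = 1.
  m_7 = 13*1 - 5 = 8, d_7 = (207 - 8^2)/13 = 143/13 = 11, a_7 = floor((14 + 8)/11) = 2.
  m_8 = 11*2 - 8 = 14, d_8 = (207 - 14^2)/11 = 11/11 = 1, a_8 = floor((14 + 14)/1) = 28.
  m_9 = 1*28 - 14 = 14, d_9 = (207 - 14^2)/1 = 11/1 = 11: (m_9, d_9) = (m_1, d_1) = (14, 11), so from here the quotients repeat a_1, ..., a_8; the period length is 8.
So sqrt(207) = [14; (2, 1, 1, 2, 1, 1, 2, 28)] with period length k = 8.
k is even, so the fundamental solution of x^2 - 207y^2 = 1 is (p_{k-1}, q_{k-1}) = (p_7, q_7); compute convergents through index 7.
Convergents (p_i = a_i*p_{i-1} + p_{i-2}, q_i = a_i*q_{i-1} + q_{i-2} with p_{-2}=0, p_{-1}=1, q_{-2}=1, q_{-1}=0):
  i=0: a_0=14, p_0 = 14*1 + 0 = 14, q_0 = 14*0 + 1 = 1.
  i=1: a_1=2, p_1 = 2*14 + 1 = 29, q_1 = 2*1 + 0 = 2.
  i=2: a_2=1, p_2 = 1*29 + 14 = 43, q_2 = 1*2 + 1 = 3.
  i=3: a_3=1, p_3 = 1*43 + 29 = 72, q_3 = 1*3 + 2 = 5.
  i=4: a_4=2, p_4 = 2*72 + 43 = 187, q_4 = 2*5 + 3 = 13.
  i=5: a_5=1, p_5 = 1*187 + 72 = 259, q_5 = 1*13 + 5 = 18.
  i=6: a_6=1, p_6 = 1*259 + 187 = 446, q_6 = 1*18 + 13 = 31.
  i=7: a_7=2, p_7 = 2*446 + 259 = 1151, q_7 = 2*31 + 18 = 80.
Check: 1151^2 - 207*80^2 = 1324801 - 1324800 = 1, so (x, y) = (1151, 80) solves the equation, and by the theorem it is the least positive solution.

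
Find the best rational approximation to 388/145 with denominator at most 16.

8/3

Expand x = 388/145 as a continued fraction with the Euclidean algorithm:
  388 = 2*145 + 98, so a_0 = 2.
  145 = 1*98 + 47, so a_1 = 1.
  98 = 2*47 + 4, so a_2 = 2.
  47 = 11*4 + 3, so a_3 = 11.
  4 = 1*3 + 1, so a_4 = 1.
  3 = 3*1 + 0, so a_5 = 3.
so x = [2; 1, 2, 11, 1, 3].
Convergents (p_i = a_i*p_{i-1} + p_{i-2}, q_i = a_i*q_{i-1} + q_{i-2} with p_{-2}=0, p_{-1}=1, q_{-2}=1, q_{-1}=0), until the denominator exceeds 16:
  i=0: a_0=2, p_0 = 2*1 + 0 = 2, q_0 = 2*0 + 1 = 1.
  i=1: a_1=1, p_1 = 1*2 + 1 = 3, q_1 = 1*1 + 0 = 1.
  i=2: a_2=2, p_2 = 2*3 + 2 = 8, q_2 = 2*1 + 1 = 3.
  i=3: a_3=11, p_3 = 11*8 + 3 = 91, q_3 = 11*3 + 1 = 34.
q_3 = 34 > 16, so the last convergent with denominator <= 16 is p_2/q_2 = 8/3.
The closest fraction with denominator <= 16 is either p_2/q_2 or the intermediate fraction (k*p_2 + p_1)/(k*q_2 + q_1) with the largest k >= 1 whose denominator stays <= 16; these approach x as k grows, and every other convergent or intermediate fraction in range is farther away.
Largest k: floor((16 - q_1)/q_2) = floor((16 - 1)/3) = 5.
That gives (5*8 + 3)/(5*3 + 1) = 43/16.
Compare the errors: |x - 8/3| = |388*3 - 8*145|/(145*3) = 4/435, and |x - 43/16| = |388*16 - 43*145|/(145*16) = 27/2320.
Cross-multiplying, 4*2320 = 9280 < 11745 = 27*435, so 4/435 is smaller: the convergent 8/3 is closer to x than 43/16.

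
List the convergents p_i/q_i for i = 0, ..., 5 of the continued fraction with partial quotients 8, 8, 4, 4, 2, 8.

Using the convergent recurrence p_i = a_i*p_{i-1} + p_{i-2}, q_i = a_i*q_{i-1} + q_{i-2} with p_{-2}=0, p_{-1}=1, q_{-2}=1, q_{-1}=0:
  i=0: a_0=8, p_0 = 8*1 + 0 = 8, q_0 = 8*0 + 1 = 1.
  i=1: a_1=8, p_1 = 8*8 + 1 = 65, q_1 = 8*1 + 0 = 8.
  i=2: a_2=4, p_2 = 4*65 + 8 = 268, q_2 = 4*8 + 1 = 33.
  i=3: a_3=4, p_3 = 4*268 + 65 = 1137, q_3 = 4*33 + 8 = 140.
  i=4: a_4=2, p_4 = 2*1137 + 268 = 2542, q_4 = 2*140 + 33 = 313.
  i=5: a_5=8, p_5 = 8*2542 + 1137 = 21473, q_5 = 8*313 + 140 = 2644.

8/1, 65/8, 268/33, 1137/140, 2542/313, 21473/2644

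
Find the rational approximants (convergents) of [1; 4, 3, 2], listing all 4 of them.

Using the convergent recurrence p_i = a_i*p_{i-1} + p_{i-2}, q_i = a_i*q_{i-1} + q_{i-2} with p_{-2}=0, p_{-1}=1, q_{-2}=1, q_{-1}=0:
  i=0: a_0=1, p_0 = 1*1 + 0 = 1, q_0 = 1*0 + 1 = 1.
  i=1: a_1=4, p_1 = 4*1 + 1 = 5, q_1 = 4*1 + 0 = 4.
  i=2: a_2=3, p_2 = 3*5 + 1 = 16, q_2 = 3*4 + 1 = 13.
  i=3: a_3=2, p_3 = 2*16 + 5 = 37, q_3 = 2*13 + 4 = 30.

1/1, 5/4, 16/13, 37/30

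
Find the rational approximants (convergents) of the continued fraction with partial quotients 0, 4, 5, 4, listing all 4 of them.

0/1, 1/4, 5/21, 21/88

Using the convergent recurrence p_i = a_i*p_{i-1} + p_{i-2}, q_i = a_i*q_{i-1} + q_{i-2} with p_{-2}=0, p_{-1}=1, q_{-2}=1, q_{-1}=0:
  i=0: a_0=0, p_0 = 0*1 + 0 = 0, q_0 = 0*0 + 1 = 1.
  i=1: a_1=4, p_1 = 4*0 + 1 = 1, q_1 = 4*1 + 0 = 4.
  i=2: a_2=5, p_2 = 5*1 + 0 = 5, q_2 = 5*4 + 1 = 21.
  i=3: a_3=4, p_3 = 4*5 + 1 = 21, q_3 = 4*21 + 4 = 88.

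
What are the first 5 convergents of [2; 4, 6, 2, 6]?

Using the convergent recurrence p_i = a_i*p_{i-1} + p_{i-2}, q_i = a_i*q_{i-1} + q_{i-2} with p_{-2}=0, p_{-1}=1, q_{-2}=1, q_{-1}=0:
  i=0: a_0=2, p_0 = 2*1 + 0 = 2, q_0 = 2*0 + 1 = 1.
  i=1: a_1=4, p_1 = 4*2 + 1 = 9, q_1 = 4*1 + 0 = 4.
  i=2: a_2=6, p_2 = 6*9 + 2 = 56, q_2 = 6*4 + 1 = 25.
  i=3: a_3=2, p_3 = 2*56 + 9 = 121, q_3 = 2*25 + 4 = 54.
  i=4: a_4=6, p_4 = 6*121 + 56 = 782, q_4 = 6*54 + 25 = 349.

2/1, 9/4, 56/25, 121/54, 782/349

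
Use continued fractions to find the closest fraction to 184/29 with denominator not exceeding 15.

Expand x = 184/29 as a continued fraction with the Euclidean algorithm:
  184 = 6*29 + 10, so a_0 = 6.
  29 = 2*10 + 9, so a_1 = 2.
  10 = 1*9 + 1, so a_2 = 1.
  9 = 9*1 + 0, so a_3 = 9.
so x = [6; 2, 1, 9].
Convergents (p_i = a_i*p_{i-1} + p_{i-2}, q_i = a_i*q_{i-1} + q_{i-2} with p_{-2}=0, p_{-1}=1, q_{-2}=1, q_{-1}=0), until the denominator exceeds 15:
  i=0: a_0=6, p_0 = 6*1 + 0 = 6, q_0 = 6*0 + 1 = 1.
  i=1: a_1=2, p_1 = 2*6 + 1 = 13, q_1 = 2*1 + 0 = 2.
  i=2: a_2=1, p_2 = 1*13 + 6 = 19, q_2 = 1*2 + 1 = 3.
  i=3: a_3=9, p_3 = 9*19 + 13 = 184, q_3 = 9*3 + 2 = 29.
q_3 = 29 > 15, so the last convergent with denominator <= 15 is p_2/q_2 = 19/3.
The closest fraction with denominator <= 15 is either p_2/q_2 or the intermediate fraction (k*p_2 + p_1)/(k*q_2 + q_1) with the largest k >= 1 whose denominator stays <= 15; these approach x as k grows, and every other convergent or intermediate fraction in range is farther away.
Largest k: floor((15 - q_1)/q_2) = floor((15 - 2)/3) = 4.
That gives (4*19 + 13)/(4*3 + 2) = 89/14.
Compare the errors: |x - 19/3| = |184*3 - 19*29|/(29*3) = 1/87, and |x - 89/14| = |184*14 - 89*29|/(29*14) = 5/406.
Cross-multiplying, 1*406 = 406 < 435 = 5*87, so 1/87 is smaller: the convergent 19/3 is closer to x than 89/14.

19/3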